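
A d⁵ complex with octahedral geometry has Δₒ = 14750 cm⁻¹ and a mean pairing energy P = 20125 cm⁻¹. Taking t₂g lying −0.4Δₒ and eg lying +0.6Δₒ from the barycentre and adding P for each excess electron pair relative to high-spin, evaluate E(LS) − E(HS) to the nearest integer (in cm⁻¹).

10750

High-spin: t₂g³ eg², CFSE = 0.0Δₒ = 0 cm⁻¹.
For low-spin the configuration is t₂g⁵ eg⁰: orbital energy -2.0 × 14750 = -29500 cm⁻¹, and 2 additional pairs relative to high-spin add 40250 cm⁻¹, giving 10750 cm⁻¹.
The difference is 10750 − (0) = 10750 cm⁻¹, so high-spin lies lower.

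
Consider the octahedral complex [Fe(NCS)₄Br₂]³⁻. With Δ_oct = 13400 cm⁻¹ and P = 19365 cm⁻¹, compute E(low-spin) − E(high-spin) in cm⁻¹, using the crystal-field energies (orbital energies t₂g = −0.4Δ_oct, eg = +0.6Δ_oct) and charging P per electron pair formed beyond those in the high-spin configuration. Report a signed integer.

11930

Ligand charges: 4×(-1) from NCS⁻ and 2×(-1) from Br⁻ sum to -6; with overall charge -3, Fe is +3.
Fe sits in group 8; removing 3 electrons leaves Fe³⁺ with 8 − 3 = 5 d electrons.
High-spin d⁵ fills as t₂g³ eg² with CFSE 3(−0.4) + 2(+0.6) = 0.0Δ_oct = 0 cm⁻¹.
For low-spin the configuration is t₂g⁵ eg⁰: orbital energy -2.0 × 13400 = -26800 cm⁻¹, and 2 additional pairs relative to high-spin add 38730 cm⁻¹, giving 11930 cm⁻¹.
Thus E(LS) − E(HS) = 11930 cm⁻¹.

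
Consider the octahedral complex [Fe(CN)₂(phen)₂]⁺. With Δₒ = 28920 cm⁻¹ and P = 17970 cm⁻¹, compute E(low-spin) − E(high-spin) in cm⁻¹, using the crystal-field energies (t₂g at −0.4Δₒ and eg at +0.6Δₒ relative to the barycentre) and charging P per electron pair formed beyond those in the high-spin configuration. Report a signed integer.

Ligand charges: 2×(-1) from CN⁻ and 2×(+0) from phen sum to -2; with overall charge +1, Fe is +3.
Fe³⁺: group 8, so d-count = 8 − 3 = 5.
High-spin d⁵ fills as t₂g³ eg² with CFSE 3(−0.4) + 2(+0.6) = 0.0Δₒ = 0 cm⁻¹.
Low-spin: t₂g⁵ eg⁰, orbital CFSE = -2.0Δₒ = -57840 cm⁻¹; plus 2 excess pairs × P = +35940 cm⁻¹; total -21900 cm⁻¹.
E(LS) − E(HS) = -21900 − (0) = -21900 cm⁻¹.

-21900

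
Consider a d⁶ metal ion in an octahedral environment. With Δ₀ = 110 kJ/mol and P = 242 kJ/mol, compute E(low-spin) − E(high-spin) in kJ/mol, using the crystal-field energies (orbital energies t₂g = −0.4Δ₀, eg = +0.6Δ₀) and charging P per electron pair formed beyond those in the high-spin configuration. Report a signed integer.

High-spin d⁶ fills as t₂g⁴ eg² with CFSE 4(−0.4) + 2(+0.6) = -0.4Δ₀ = -44 kJ/mol.
Low-spin: t₂g⁶ eg⁰, orbital CFSE = -2.4Δ₀ = -264 kJ/mol; plus 2 excess pairs × P = +484 kJ/mol; total 220 kJ/mol.
E(LS) − E(HS) = 220 − (-44) = 264 kJ/mol.

264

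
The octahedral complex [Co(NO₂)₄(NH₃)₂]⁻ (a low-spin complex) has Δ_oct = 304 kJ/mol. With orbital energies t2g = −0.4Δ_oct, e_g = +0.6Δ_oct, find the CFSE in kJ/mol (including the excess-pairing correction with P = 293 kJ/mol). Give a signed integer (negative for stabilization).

Ligand charges: 4×(-1) from NO₂⁻ and 2×(+0) from NH₃ sum to -4; with overall charge -1, Co is +3.
Co is in group 9, so Co³⁺ is d⁶ (9 − 3 = 6).
Electron filling gives t2g^6 e_g^0.
CFSE(orbital) = 6×(-0.4Δ_oct) + 0×(0.6Δ_oct) = -2.4Δ_oct; with Δ_oct = 304 kJ/mol that is -730 kJ/mol.
High-spin d⁶ would be t2g^4 e_g^2 with 1 pair; low-spin has 3, so 2 excess pairs cost +2P = +586 kJ/mol.
Combining: -730 + 586 = -144 kJ/mol.

-144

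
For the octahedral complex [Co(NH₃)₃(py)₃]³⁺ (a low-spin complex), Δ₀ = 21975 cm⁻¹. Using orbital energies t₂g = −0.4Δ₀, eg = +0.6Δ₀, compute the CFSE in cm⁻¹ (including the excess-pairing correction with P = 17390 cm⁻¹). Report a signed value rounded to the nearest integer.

Ligand charges: 3×(+0) from NH₃ and 3×(+0) from py sum to +0; with overall charge +3, Co is +3.
Group 9 minus oxidation state +3 gives a d⁶ configuration for Co³⁺.
Configuration: t₂g⁶ eg⁰.
The orbital stabilization is -2.4Δ₀ = -2.4 × 21975 = -52740 cm⁻¹.
Relative to high-spin t₂g⁴ eg² (1 paired), the low-spin configuration has 2 additional pairs, contributing +2 × 17390 = +34780 cm⁻¹.
Combining: -52740 + 34780 = -17960 cm⁻¹.

-17960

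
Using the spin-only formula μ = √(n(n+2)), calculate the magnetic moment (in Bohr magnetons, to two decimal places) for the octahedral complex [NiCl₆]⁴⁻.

2.83 Bohr magnetons

Each Cl⁻ contributes -1; 6 × (-1) = -6. With overall charge -4, Ni is in the +2 oxidation state.
Ni²⁺: group 10, so d-count = 10 − 2 = 8.
For octahedral d⁸ the high- and low-spin configurations coincide.
Configuration: t₂g⁶ eg² → 2 unpaired electrons.
μ(spin-only) = √[2(2+2)] = √8 ≈ 2.83 Bohr magnetons.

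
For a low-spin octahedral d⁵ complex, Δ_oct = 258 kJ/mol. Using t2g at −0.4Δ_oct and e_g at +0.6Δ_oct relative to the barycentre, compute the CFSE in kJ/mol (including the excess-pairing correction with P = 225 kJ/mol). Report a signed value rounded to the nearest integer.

The d⁵ electrons fill as t2g^5 e_g^0.
CFSE(orbital) = 5×(-0.4Δ_oct) + 0×(0.6Δ_oct) = -2.0Δ_oct; with Δ_oct = 258 kJ/mol that is -516 kJ/mol.
High-spin d⁵ would be t2g^3 e_g^2 with 0 pairs; low-spin has 2, so 2 excess pairs cost +2P = +450 kJ/mol.
Overall CFSE = -516 + 450 = -66 kJ/mol.

-66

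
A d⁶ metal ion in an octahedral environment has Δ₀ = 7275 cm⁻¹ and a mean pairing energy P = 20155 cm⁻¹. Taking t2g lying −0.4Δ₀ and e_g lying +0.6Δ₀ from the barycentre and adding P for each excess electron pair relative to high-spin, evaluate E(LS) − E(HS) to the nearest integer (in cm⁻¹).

25760

In the high-spin limit (t2g^4 e_g^2) the orbital term is -0.4Δ₀ = -2910 cm⁻¹, with no excess pairing.
Low-spin t2g^6 e_g^0 gives -2.4Δ₀ = -17460 cm⁻¹, but forming 2 extra pairs costs 2P = 40310 cm⁻¹, so E(LS) = -17460 + 40310 = 22850 cm⁻¹.
E(LS) − E(HS) = 22850 − (-2910) = 25760 cm⁻¹.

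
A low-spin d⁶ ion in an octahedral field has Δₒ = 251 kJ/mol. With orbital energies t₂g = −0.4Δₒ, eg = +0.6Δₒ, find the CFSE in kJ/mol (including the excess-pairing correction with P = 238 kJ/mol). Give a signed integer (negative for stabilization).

-126

Electron filling gives t₂g⁶ eg⁰.
Orbital CFSE = 6(-0.4) + 0(0.6) = -2.4Δₒ = -2.4 × 251 = -602 kJ/mol.
Pairing penalty: 3 pairs vs 1 in the high-spin reference → 2 extra × P = 476 kJ/mol.
Combining: -602 + 476 = -126 kJ/mol.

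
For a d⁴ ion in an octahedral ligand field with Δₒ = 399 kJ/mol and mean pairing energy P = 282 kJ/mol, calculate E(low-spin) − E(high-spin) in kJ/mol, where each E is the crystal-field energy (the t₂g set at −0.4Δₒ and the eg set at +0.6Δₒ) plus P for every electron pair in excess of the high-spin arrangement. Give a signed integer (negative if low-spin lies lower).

-117

High-spin d⁴ fills as t₂g³ eg¹ with CFSE 3(−0.4) + 1(+0.6) = -0.6Δₒ = -239 kJ/mol.
For low-spin the configuration is t₂g⁴ eg⁰: orbital energy -1.6 × 399 = -638 kJ/mol, and 1 additional pair relative to high-spin adds 282 kJ/mol, giving -356 kJ/mol.
The difference is -356 − (-239) = -117 kJ/mol, so low-spin lies lower.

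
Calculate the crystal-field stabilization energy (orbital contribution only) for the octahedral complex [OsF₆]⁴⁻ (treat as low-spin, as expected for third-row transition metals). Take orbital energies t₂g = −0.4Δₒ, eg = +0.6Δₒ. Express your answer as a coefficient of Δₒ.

-2.4 Δₒ

Each F⁻ contributes -1; 6 × (-1) = -6. With overall charge -4, Os is in the +2 oxidation state.
Os²⁺: group 8, so d-count = 8 − 2 = 6.
Configuration: t₂g⁶ eg⁰.
CFSE = 6(-0.4Δₒ) + 0(0.6Δₒ) = -2.4Δₒ + 0.0Δₒ = -2.4Δₒ.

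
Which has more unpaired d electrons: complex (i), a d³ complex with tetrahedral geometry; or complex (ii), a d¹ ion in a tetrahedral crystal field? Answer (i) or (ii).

(i): Tetrahedral fields are weak (Δₜ ≈ 4/9 Δₒ), so electrons fill high-spin; e^2 t2^1 → 3 unpaired.
(ii): Tetrahedral fields are weak (Δₜ ≈ 4/9 Δₒ), so electrons fill high-spin; e¹ t₂⁰ → 1 unpaired.
So (i) has more unpaired electrons.

(i)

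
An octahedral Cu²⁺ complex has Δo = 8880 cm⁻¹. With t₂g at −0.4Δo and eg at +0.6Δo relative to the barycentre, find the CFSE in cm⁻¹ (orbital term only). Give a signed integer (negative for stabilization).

-5328

Group 11 minus oxidation state +2 gives a d⁹ configuration for Cu²⁺.
For octahedral d⁹ the high- and low-spin configurations coincide.
The d⁹ electrons fill as t₂g⁶ eg³.
The orbital stabilization is -0.6Δo = -0.6 × 8880 = -5328 cm⁻¹.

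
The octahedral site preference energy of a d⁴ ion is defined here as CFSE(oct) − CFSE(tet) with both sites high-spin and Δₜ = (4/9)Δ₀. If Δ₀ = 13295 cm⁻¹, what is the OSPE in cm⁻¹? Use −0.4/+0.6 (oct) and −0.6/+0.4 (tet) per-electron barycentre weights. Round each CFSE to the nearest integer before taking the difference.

-5613

In an octahedral site d⁴ (HS) is t₂g³ eg¹, giving CFSE(oct) = -0.6Δ₀ = -7977 cm⁻¹.
In a tetrahedral site the filling is e² t₂²: CFSE(tet) = -0.4Δₜ = -0.4 × (4/9)(13295) = -2364 cm⁻¹.
Subtracting, OSPE = -7977 − (-2364) = -5613 cm⁻¹.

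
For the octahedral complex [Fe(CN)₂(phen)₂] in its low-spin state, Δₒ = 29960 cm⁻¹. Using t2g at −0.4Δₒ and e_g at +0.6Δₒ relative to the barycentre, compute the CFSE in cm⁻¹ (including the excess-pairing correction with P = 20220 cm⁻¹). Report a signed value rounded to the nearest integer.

-31464

Ligand charges: 2×(-1) from CN⁻ and 2×(+0) from phen sum to -2; with overall charge +0, Fe is +2.
Fe sits in group 8; removing 2 electrons leaves Fe²⁺ with 8 − 2 = 6 d electrons.
Configuration: t2g^6 e_g^0.
Orbital CFSE = 6(-0.4) + 0(0.6) = -2.4Δₒ = -2.4 × 29960 = -71904 cm⁻¹.
Relative to high-spin t2g^4 e_g^2 (1 paired), the low-spin configuration has 2 additional pairs, contributing +2 × 20220 = +40440 cm⁻¹.
Combining: -71904 + 40440 = -31464 cm⁻¹.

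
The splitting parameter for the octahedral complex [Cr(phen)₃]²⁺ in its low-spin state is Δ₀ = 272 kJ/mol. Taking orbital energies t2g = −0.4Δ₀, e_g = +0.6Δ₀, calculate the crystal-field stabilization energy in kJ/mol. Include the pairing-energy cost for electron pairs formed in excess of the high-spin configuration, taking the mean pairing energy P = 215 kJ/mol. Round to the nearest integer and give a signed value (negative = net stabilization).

phen is neutral, so the +2 overall charge sits on Cr: oxidation state +2.
Cr is in group 6, so Cr²⁺ is d⁴ (6 − 2 = 4).
The d⁴ electrons fill as t2g^4 e_g^0.
Orbital CFSE = 4(-0.4) + 0(0.6) = -1.6Δ₀ = -1.6 × 272 = -435 kJ/mol.
Relative to high-spin t2g^3 e_g^1 (0 paired), the low-spin configuration has 1 additional pair, contributing +1 × 215 = +215 kJ/mol.
Combining: -435 + 215 = -220 kJ/mol.

-220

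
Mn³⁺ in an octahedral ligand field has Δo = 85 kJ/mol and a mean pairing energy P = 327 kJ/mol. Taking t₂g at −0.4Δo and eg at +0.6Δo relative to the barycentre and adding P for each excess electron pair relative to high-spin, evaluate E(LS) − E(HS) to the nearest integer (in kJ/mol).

Mn sits in group 7; removing 3 electrons leaves Mn³⁺ with 7 − 3 = 4 d electrons.
High-spin: t₂g³ eg¹, CFSE = -0.6Δo = -51 kJ/mol.
Low-spin t₂g⁴ eg⁰ gives -1.6Δo = -136 kJ/mol, but forming 1 extra pair costs 1P = 327 kJ/mol, so E(LS) = -136 + 327 = 191 kJ/mol.
E(LS) − E(HS) = 191 − (-51) = 242 kJ/mol.

242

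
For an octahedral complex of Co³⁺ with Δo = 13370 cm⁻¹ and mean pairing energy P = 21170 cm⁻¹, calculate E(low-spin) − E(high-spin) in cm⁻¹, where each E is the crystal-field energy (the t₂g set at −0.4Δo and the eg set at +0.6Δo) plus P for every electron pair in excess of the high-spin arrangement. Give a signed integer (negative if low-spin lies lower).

Co³⁺: group 9, so d-count = 9 − 3 = 6.
High-spin d⁶ fills as t₂g⁴ eg² with CFSE 4(−0.4) + 2(+0.6) = -0.4Δo = -5348 cm⁻¹.
For low-spin the configuration is t₂g⁶ eg⁰: orbital energy -2.4 × 13370 = -32088 cm⁻¹, and 2 additional pairs relative to high-spin add 42340 cm⁻¹, giving 10252 cm⁻¹.
Thus E(LS) − E(HS) = 15600 cm⁻¹.

15600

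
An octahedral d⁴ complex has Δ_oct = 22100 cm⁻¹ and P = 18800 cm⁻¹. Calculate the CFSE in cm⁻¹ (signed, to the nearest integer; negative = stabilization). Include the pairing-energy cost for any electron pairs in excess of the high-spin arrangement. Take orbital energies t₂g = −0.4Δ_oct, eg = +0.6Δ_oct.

-16560

With Δ_oct > P the complex is low-spin.
Configuration: t₂g⁴ eg⁰.
Orbital CFSE = -1.6Δ_oct = -1.6 × 22100 = -35360 cm⁻¹.
Excess pairs vs high-spin: 1 − 0 = 1; pairing cost = +18800 cm⁻¹.
Net CFSE = -35360 + 18800 = -16560 cm⁻¹.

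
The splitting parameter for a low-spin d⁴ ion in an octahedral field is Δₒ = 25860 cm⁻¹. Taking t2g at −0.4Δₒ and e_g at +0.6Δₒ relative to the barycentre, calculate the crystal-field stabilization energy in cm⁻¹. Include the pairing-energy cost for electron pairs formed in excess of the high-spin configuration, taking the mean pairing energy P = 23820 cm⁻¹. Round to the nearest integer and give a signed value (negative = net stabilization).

-17556

Electron filling gives t2g^4 e_g^0.
The orbital stabilization is -1.6Δₒ = -1.6 × 25860 = -41376 cm⁻¹.
Relative to high-spin t2g^3 e_g^1 (0 paired), the low-spin configuration has 1 additional pair, contributing +1 × 23820 = +23820 cm⁻¹.
Net CFSE = -41376 + 23820 = -17556 cm⁻¹.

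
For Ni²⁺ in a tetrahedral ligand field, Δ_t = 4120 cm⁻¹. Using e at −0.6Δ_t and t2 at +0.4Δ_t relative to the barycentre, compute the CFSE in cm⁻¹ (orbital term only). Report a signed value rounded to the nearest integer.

Ni is in group 10, so Ni²⁺ is d⁸ (10 − 2 = 8).
Tetrahedral splitting is small, so the complex is high-spin.
Electron filling gives e^4 t2^4.
Orbital CFSE = 4(-0.6) + 4(0.4) = -0.8Δ_t = -0.8 × 4120 = -3296 cm⁻¹.

-3296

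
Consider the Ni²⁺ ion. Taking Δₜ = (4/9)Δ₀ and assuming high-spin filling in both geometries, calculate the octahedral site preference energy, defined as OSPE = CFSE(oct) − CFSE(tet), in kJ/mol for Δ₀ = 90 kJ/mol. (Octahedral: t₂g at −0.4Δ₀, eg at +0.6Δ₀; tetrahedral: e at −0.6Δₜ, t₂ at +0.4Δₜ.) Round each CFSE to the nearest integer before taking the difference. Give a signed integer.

-76

Ni is in group 10, so Ni²⁺ is d⁸ (10 − 2 = 8).
Octahedral (high-spin): t₂g⁶ eg², CFSE = 6(−0.4) + 2(+0.6) = -1.2Δ₀ = -1.2 × 90 = -108 kJ/mol.
Tetrahedral e⁴ t₂⁴ gives -0.8Δₜ = -0.8 × (4/9) × 90 = -32 kJ/mol.
OSPE = -108 − (-32) = -76 kJ/mol.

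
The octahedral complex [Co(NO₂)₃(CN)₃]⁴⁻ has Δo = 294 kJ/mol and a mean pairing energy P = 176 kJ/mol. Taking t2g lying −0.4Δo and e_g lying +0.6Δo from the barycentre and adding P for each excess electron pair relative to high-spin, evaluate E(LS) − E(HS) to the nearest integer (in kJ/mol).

-118

Ligand charges: 3×(-1) from NO₂⁻ and 3×(-1) from CN⁻ sum to -6; with overall charge -4, Co is +2.
Co²⁺: group 9, so d-count = 9 − 2 = 7.
High-spin d⁷ fills as t2g^5 e_g^2 with CFSE 5(−0.4) + 2(+0.6) = -0.8Δo = -235 kJ/mol.
Low-spin t2g^6 e_g^1 gives -1.8Δo = -529 kJ/mol, but forming 1 extra pair costs 1P = 176 kJ/mol, so E(LS) = -529 + 176 = -353 kJ/mol.
E(LS) − E(HS) = -353 − (-235) = -118 kJ/mol.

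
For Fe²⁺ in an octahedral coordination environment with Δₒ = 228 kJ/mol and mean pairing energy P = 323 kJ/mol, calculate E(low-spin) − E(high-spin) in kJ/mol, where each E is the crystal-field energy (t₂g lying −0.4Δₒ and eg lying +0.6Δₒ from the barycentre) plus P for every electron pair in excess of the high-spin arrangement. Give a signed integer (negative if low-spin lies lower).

190

Group 8 minus oxidation state +2 gives a d⁶ configuration for Fe²⁺.
High-spin: t₂g⁴ eg², CFSE = -0.4Δₒ = -91 kJ/mol.
For low-spin the configuration is t₂g⁶ eg⁰: orbital energy -2.4 × 228 = -547 kJ/mol, and 2 additional pairs relative to high-spin add 646 kJ/mol, giving 99 kJ/mol.
The difference is 99 − (-91) = 190 kJ/mol, so high-spin lies lower.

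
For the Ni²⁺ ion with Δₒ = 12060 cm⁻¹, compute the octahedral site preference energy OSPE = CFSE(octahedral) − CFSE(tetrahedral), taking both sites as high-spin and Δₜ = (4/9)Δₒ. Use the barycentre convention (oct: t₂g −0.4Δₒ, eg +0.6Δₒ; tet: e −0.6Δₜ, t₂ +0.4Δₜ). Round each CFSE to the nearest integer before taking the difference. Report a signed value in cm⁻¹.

-10184

Group 10 minus oxidation state +2 gives a d⁸ configuration for Ni²⁺.
Octahedral high-spin t₂g⁶ eg²: CFSE = -1.2 × 12060 = -14472 cm⁻¹.
Tetrahedral: e⁴ t₂⁴, CFSE = 4(−0.6) + 4(+0.4) = -0.8Δₜ = -0.8 × (4/9) × 12060 = -4288 cm⁻¹.
Subtracting, OSPE = -14472 − (-4288) = -10184 cm⁻¹.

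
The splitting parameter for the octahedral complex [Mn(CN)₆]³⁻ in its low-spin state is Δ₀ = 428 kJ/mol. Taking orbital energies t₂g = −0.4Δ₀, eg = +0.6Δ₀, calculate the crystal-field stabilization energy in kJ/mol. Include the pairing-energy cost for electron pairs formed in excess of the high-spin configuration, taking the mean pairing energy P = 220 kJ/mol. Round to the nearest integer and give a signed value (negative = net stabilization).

-465

Each CN⁻ contributes -1; 6 × (-1) = -6. With overall charge -3, Mn is in the +3 oxidation state.
Mn is in group 7, so Mn³⁺ is d⁴ (7 − 3 = 4).
Electron filling gives t₂g⁴ eg⁰.
CFSE(orbital) = 4×(-0.4Δ₀) + 0×(0.6Δ₀) = -1.6Δ₀; with Δ₀ = 428 kJ/mol that is -685 kJ/mol.
Pairing penalty: 1 pair vs 0 in the high-spin reference → 1 extra × P = 220 kJ/mol.
Overall CFSE = -685 + 220 = -465 kJ/mol.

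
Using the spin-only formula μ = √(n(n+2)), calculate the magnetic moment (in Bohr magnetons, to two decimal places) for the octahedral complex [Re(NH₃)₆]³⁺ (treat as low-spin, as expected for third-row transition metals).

NH₃ is neutral, so the +3 overall charge sits on Re: oxidation state +3.
Re is in group 7, so Re³⁺ is d⁴ (7 − 3 = 4).
Configuration: t₂g⁴ eg⁰ → 2 unpaired electrons.
μ(spin-only) = √[2(2+2)] = √8 ≈ 2.83 Bohr magnetons.

2.83 Bohr magnetons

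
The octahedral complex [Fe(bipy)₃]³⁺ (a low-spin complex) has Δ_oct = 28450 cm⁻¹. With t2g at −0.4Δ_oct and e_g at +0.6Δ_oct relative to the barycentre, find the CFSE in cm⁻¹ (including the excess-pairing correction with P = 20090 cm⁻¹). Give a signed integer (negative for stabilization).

-16720

bipy is neutral, so the +3 overall charge sits on Fe: oxidation state +3.
Fe is in group 8, so Fe³⁺ is d⁵ (8 − 3 = 5).
Configuration: t2g^5 e_g^0.
CFSE(orbital) = 5×(-0.4Δ_oct) + 0×(0.6Δ_oct) = -2.0Δ_oct; with Δ_oct = 28450 cm⁻¹ that is -56900 cm⁻¹.
Pairing penalty: 2 pairs vs 0 in the high-spin reference → 2 extra × P = 40180 cm⁻¹.
Combining: -56900 + 40180 = -16720 cm⁻¹.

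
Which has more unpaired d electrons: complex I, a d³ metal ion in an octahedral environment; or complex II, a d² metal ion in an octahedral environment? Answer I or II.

I: t2g^3 e_g^0 → 3 unpaired.
II: t₂g² eg⁰ → 2 unpaired.
So I has more unpaired electrons.

I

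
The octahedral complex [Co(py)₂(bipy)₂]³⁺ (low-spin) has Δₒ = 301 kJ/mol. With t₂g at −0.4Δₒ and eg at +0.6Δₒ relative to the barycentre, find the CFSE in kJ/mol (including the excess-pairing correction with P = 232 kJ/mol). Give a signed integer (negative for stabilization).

Ligand charges: 2×(+0) from py and 2×(+0) from bipy sum to +0; with overall charge +3, Co is +3.
Co³⁺: group 9, so d-count = 9 − 3 = 6.
Electron filling gives t₂g⁶ eg⁰.
The orbital stabilization is -2.4Δₒ = -2.4 × 301 = -722 kJ/mol.
Relative to high-spin t₂g⁴ eg² (1 paired), the low-spin configuration has 2 additional pairs, contributing +2 × 232 = +464 kJ/mol.
Overall CFSE = -722 + 464 = -258 kJ/mol.

-258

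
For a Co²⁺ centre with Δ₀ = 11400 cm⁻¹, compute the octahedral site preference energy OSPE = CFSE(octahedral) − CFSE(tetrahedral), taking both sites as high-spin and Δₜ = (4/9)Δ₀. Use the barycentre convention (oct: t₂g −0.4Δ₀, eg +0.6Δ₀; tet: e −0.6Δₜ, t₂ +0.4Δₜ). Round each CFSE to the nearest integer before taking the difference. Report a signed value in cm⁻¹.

Group 9 minus oxidation state +2 gives a d⁷ configuration for Co²⁺.
In an octahedral site d⁷ (HS) is t₂g⁵ eg², giving CFSE(oct) = -0.8Δ₀ = -9120 cm⁻¹.
In a tetrahedral site the filling is e⁴ t₂³: CFSE(tet) = -1.2Δₜ = -1.2 × (4/9)(11400) = -6080 cm⁻¹.
OSPE = CFSE(oct) − CFSE(tet) = -9120 − (-6080) = -3040 cm⁻¹.

-3040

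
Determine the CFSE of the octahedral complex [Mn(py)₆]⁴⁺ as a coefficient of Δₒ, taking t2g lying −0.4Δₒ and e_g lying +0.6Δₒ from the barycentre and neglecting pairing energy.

py is neutral, so the +4 overall charge sits on Mn: oxidation state +4.
Mn is in group 7, so Mn⁴⁺ is d³ (7 − 4 = 3).
For octahedral d³ the high- and low-spin configurations coincide.
Configuration: t2g^3 e_g^0.
CFSE = 3(-0.4Δₒ) + 0(0.6Δₒ) = -1.2Δₒ + 0.0Δₒ = -1.2Δₒ.

-1.2 Δₒ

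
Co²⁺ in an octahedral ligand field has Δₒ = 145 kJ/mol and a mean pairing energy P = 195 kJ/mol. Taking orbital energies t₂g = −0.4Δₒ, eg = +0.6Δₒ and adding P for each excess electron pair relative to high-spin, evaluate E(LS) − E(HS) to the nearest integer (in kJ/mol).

Co sits in group 9; removing 2 electrons leaves Co²⁺ with 9 − 2 = 7 d electrons.
High-spin d⁷ fills as t₂g⁵ eg² with CFSE 5(−0.4) + 2(+0.6) = -0.8Δₒ = -116 kJ/mol.
Low-spin t₂g⁶ eg¹ gives -1.8Δₒ = -261 kJ/mol, but forming 1 extra pair costs 1P = 195 kJ/mol, so E(LS) = -261 + 195 = -66 kJ/mol.
E(LS) − E(HS) = -66 − (-116) = 50 kJ/mol.

50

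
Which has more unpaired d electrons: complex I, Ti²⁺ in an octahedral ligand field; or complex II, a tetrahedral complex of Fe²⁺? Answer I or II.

I: Group 4 minus oxidation state +2 gives a d² configuration for Ti²⁺; For octahedral d² the high- and low-spin configurations coincide; t2g^2 e_g^0 → 2 unpaired.
II: Group 8 minus oxidation state +2 gives a d⁶ configuration for Fe²⁺; Tetrahedral splitting is small, so the complex is high-spin; e^3 t2^3 → 4 unpaired.
So II has more unpaired electrons.

II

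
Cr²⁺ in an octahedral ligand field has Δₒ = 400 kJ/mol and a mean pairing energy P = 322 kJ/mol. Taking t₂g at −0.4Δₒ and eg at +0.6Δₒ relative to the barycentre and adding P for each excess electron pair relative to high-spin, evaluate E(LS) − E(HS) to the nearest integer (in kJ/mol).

Group 6 minus oxidation state +2 gives a d⁴ configuration for Cr²⁺.
High-spin d⁴ fills as t₂g³ eg¹ with CFSE 3(−0.4) + 1(+0.6) = -0.6Δₒ = -240 kJ/mol.
For low-spin the configuration is t₂g⁴ eg⁰: orbital energy -1.6 × 400 = -640 kJ/mol, and 1 additional pair relative to high-spin adds 322 kJ/mol, giving -318 kJ/mol.
E(LS) − E(HS) = -318 − (-240) = -78 kJ/mol.

-78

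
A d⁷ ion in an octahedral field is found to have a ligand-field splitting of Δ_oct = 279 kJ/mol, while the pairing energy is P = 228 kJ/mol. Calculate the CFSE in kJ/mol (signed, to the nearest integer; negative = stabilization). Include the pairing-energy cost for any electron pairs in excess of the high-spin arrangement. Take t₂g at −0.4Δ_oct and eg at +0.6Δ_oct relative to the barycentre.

Since Δ_oct = 279 kJ/mol > P = 228 kJ/mol, the complex adopts the low-spin configuration.
That gives t₂g⁶ eg¹.
Orbital CFSE = -1.8Δ_oct = -1.8 × 279 = -502 kJ/mol.
Excess pairs vs high-spin: 3 − 2 = 1; pairing cost = +228 kJ/mol.
Net CFSE = -502 + 228 = -274 kJ/mol.

-274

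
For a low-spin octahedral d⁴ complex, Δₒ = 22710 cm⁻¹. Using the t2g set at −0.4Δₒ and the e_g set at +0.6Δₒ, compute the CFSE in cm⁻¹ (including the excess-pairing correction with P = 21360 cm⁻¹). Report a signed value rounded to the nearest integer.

Configuration: t2g^4 e_g^0.
Orbital CFSE = 4(-0.4) + 0(0.6) = -1.6Δₒ = -1.6 × 22710 = -36336 cm⁻¹.
Pairing penalty: 1 pair vs 0 in the high-spin reference → 1 extra × P = 21360 cm⁻¹.
Combining: -36336 + 21360 = -14976 cm⁻¹.

-14976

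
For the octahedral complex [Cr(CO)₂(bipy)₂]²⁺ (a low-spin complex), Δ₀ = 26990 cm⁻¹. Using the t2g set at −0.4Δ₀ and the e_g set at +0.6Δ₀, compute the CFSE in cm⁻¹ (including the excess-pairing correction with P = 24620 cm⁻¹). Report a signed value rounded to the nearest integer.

Ligand charges: 2×(+0) from CO and 2×(+0) from bipy sum to +0; with overall charge +2, Cr is +2.
Cr sits in group 6; removing 2 electrons leaves Cr²⁺ with 6 − 2 = 4 d electrons.
Electron filling gives t2g^4 e_g^0.
The orbital stabilization is -1.6Δ₀ = -1.6 × 26990 = -43184 cm⁻¹.
High-spin d⁴ would be t2g^3 e_g^1 with 0 pairs; low-spin has 1, so 1 excess pair costs +1P = +24620 cm⁻¹.
Combining: -43184 + 24620 = -18564 cm⁻¹.

-18564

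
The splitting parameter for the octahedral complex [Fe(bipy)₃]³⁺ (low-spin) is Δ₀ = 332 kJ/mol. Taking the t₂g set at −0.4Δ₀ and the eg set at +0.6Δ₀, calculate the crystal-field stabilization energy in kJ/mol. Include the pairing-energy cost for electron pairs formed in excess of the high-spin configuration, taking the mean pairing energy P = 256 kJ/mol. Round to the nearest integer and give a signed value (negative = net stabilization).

bipy is neutral, so the +3 overall charge sits on Fe: oxidation state +3.
Group 8 minus oxidation state +3 gives a d⁵ configuration for Fe³⁺.
Electron filling gives t₂g⁵ eg⁰.
The orbital stabilization is -2.0Δ₀ = -2.0 × 332 = -664 kJ/mol.
Pairing penalty: 2 pairs vs 0 in the high-spin reference → 2 extra × P = 512 kJ/mol.
Combining: -664 + 512 = -152 kJ/mol.

-152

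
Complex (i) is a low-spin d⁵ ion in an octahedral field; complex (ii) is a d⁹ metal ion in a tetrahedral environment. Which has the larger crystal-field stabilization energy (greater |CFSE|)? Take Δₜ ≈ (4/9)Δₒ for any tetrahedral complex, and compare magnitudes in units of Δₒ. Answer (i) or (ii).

(i): t₂g⁵ eg⁰, CFSE = -2.0Δₒ.
(ii): Tetrahedral fields are weak (Δₜ ≈ 4/9 Δₒ), so electrons fill high-spin; e⁴ t₂⁵, CFSE = -0.4Δₜ ≈ -0.18Δₒ.
So (i) has the larger |CFSE|.

(i)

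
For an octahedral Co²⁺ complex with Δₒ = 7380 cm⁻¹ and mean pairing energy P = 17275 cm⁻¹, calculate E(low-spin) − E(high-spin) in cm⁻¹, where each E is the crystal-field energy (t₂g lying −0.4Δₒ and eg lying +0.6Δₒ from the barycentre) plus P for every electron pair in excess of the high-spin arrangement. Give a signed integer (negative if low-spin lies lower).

9895

Co²⁺: group 9, so d-count = 9 − 2 = 7.
High-spin: t₂g⁵ eg², CFSE = -0.8Δₒ = -5904 cm⁻¹.
For low-spin the configuration is t₂g⁶ eg¹: orbital energy -1.8 × 7380 = -13284 cm⁻¹, and 1 additional pair relative to high-spin adds 17275 cm⁻¹, giving 3991 cm⁻¹.
The difference is 3991 − (-5904) = 9895 cm⁻¹, so high-spin lies lower.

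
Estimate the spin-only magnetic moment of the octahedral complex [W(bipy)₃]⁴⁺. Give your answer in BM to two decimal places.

2.83 BM

bipy is neutral, so the +4 overall charge sits on W: oxidation state +4.
W⁴⁺: group 6, so d-count = 6 − 4 = 2.
Configuration: t2g^2 e_g^0 → 2 unpaired electrons.
μ(spin-only) = √[2(2+2)] = √8 ≈ 2.83 BM.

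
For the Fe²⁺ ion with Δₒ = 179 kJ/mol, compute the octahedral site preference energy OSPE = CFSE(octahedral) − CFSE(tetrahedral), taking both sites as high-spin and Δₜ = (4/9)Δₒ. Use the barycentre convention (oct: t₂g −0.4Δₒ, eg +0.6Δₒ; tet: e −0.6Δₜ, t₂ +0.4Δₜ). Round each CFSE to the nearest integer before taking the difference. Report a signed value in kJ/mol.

-24

Group 8 minus oxidation state +2 gives a d⁶ configuration for Fe²⁺.
In an octahedral site d⁶ (HS) is t₂g⁴ eg², giving CFSE(oct) = -0.4Δₒ = -72 kJ/mol.
Tetrahedral: e³ t₂³, CFSE = 3(−0.6) + 3(+0.4) = -0.6Δₜ = -0.6 × (4/9) × 179 = -48 kJ/mol.
OSPE = CFSE(oct) − CFSE(tet) = -72 − (-48) = -24 kJ/mol.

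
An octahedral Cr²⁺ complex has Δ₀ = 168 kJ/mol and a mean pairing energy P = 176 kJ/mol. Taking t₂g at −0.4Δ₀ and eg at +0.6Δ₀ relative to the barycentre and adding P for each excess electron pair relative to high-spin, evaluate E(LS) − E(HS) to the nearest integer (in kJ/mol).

8

Group 6 minus oxidation state +2 gives a d⁴ configuration for Cr²⁺.
High-spin: t₂g³ eg¹, CFSE = -0.6Δ₀ = -101 kJ/mol.
For low-spin the configuration is t₂g⁴ eg⁰: orbital energy -1.6 × 168 = -269 kJ/mol, and 1 additional pair relative to high-spin adds 176 kJ/mol, giving -93 kJ/mol.
E(LS) − E(HS) = -93 − (-101) = 8 kJ/mol.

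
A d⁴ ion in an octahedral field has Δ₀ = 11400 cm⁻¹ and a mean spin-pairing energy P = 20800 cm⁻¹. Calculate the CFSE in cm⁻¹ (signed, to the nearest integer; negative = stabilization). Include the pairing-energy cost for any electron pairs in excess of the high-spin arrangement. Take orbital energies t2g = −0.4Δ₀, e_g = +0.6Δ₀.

Δ₀ < P, so pairing is avoided: the ground state is high-spin.
That gives t2g^3 e_g^1.
Orbital CFSE = -0.6Δ₀ = -0.6 × 11400 = -6840 cm⁻¹.
High-spin has no excess pairs, so no pairing correction applies.

-6840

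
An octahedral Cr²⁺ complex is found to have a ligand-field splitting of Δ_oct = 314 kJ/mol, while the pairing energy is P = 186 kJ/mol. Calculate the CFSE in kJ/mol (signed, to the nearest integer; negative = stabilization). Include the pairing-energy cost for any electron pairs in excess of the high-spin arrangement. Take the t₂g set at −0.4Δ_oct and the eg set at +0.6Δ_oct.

Cr sits in group 6; removing 2 electrons leaves Cr²⁺ with 6 − 2 = 4 d electrons.
Δ_oct > P, so pairing is preferred: the ground state is low-spin.
Filling d⁴ accordingly: t₂g⁴ eg⁰.
Orbital CFSE = -1.6Δ_oct = -1.6 × 314 = -502 kJ/mol.
Excess pairs vs high-spin: 1 − 0 = 1; pairing cost = +186 kJ/mol.
Net CFSE = -502 + 186 = -316 kJ/mol.

-316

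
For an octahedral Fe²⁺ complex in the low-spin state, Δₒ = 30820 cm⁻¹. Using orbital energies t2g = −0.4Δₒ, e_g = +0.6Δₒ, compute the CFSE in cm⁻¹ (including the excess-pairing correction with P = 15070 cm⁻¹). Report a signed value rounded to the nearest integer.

-43828

Fe²⁺: group 8, so d-count = 8 − 2 = 6.
The d⁶ electrons fill as t2g^6 e_g^0.
The orbital stabilization is -2.4Δₒ = -2.4 × 30820 = -73968 cm⁻¹.
Pairing penalty: 3 pairs vs 1 in the high-spin reference → 2 extra × P = 30140 cm⁻¹.
Overall CFSE = -73968 + 30140 = -43828 cm⁻¹.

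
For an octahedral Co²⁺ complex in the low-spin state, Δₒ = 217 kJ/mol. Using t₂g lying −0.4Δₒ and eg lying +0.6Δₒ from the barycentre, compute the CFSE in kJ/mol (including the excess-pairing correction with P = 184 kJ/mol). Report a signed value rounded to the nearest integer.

Co²⁺: group 9, so d-count = 9 − 2 = 7.
Configuration: t₂g⁶ eg¹.
Orbital CFSE = 6(-0.4) + 1(0.6) = -1.8Δₒ = -1.8 × 217 = -391 kJ/mol.
Pairing penalty: 3 pairs vs 2 in the high-spin reference → 1 extra × P = 184 kJ/mol.
Net CFSE = -391 + 184 = -207 kJ/mol.

-207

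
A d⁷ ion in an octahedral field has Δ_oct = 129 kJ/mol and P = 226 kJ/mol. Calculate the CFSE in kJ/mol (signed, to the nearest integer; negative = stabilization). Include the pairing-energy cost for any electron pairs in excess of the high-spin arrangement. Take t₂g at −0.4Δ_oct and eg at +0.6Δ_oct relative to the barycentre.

-103

Here Δ_oct < P (129 < 226), so the high-spin state is favoured.
Configuration: t₂g⁵ eg².
Orbital CFSE = -0.8Δ_oct = -0.8 × 129 = -103 kJ/mol.
High-spin has no excess pairs, so no pairing correction applies.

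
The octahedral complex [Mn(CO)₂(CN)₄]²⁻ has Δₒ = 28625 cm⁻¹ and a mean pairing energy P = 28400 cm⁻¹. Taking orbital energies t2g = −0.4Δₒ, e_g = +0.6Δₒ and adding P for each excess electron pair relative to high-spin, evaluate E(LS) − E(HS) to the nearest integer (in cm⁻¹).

-450

Ligand charges: 2×(+0) from CO and 4×(-1) from CN⁻ sum to -4; with overall charge -2, Mn is +2.
Mn is in group 7, so Mn²⁺ is d⁵ (7 − 2 = 5).
High-spin d⁵ fills as t2g^3 e_g^2 with CFSE 3(−0.4) + 2(+0.6) = 0.0Δₒ = 0 cm⁻¹.
Low-spin: t2g^5 e_g^0, orbital CFSE = -2.0Δₒ = -57250 cm⁻¹; plus 2 excess pairs × P = +56800 cm⁻¹; total -450 cm⁻¹.
The difference is -450 − (0) = -450 cm⁻¹, so low-spin lies lower.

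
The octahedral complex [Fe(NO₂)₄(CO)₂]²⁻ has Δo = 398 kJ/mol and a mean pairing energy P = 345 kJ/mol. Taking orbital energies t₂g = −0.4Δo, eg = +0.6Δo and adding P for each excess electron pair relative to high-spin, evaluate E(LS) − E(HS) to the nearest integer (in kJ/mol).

Ligand charges: 4×(-1) from NO₂⁻ and 2×(+0) from CO sum to -4; with overall charge -2, Fe is +2.
Group 8 minus oxidation state +2 gives a d⁶ configuration for Fe²⁺.
In the high-spin limit (t₂g⁴ eg²) the orbital term is -0.4Δo = -159 kJ/mol, with no excess pairing.
Low-spin: t₂g⁶ eg⁰, orbital CFSE = -2.4Δo = -955 kJ/mol; plus 2 excess pairs × P = +690 kJ/mol; total -265 kJ/mol.
Thus E(LS) − E(HS) = -106 kJ/mol.

-106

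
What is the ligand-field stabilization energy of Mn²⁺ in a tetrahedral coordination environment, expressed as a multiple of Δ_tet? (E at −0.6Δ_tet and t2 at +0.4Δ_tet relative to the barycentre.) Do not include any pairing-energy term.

0.0 Δ_tet

Mn²⁺: group 7, so d-count = 7 − 2 = 5.
With tetrahedral geometry the complex is necessarily high-spin.
Configuration: e^2 t2^3.
CFSE = 2(-0.6Δ_tet) + 3(0.4Δ_tet) = -1.2Δ_tet + 1.2Δ_tet = 0.0Δ_tet.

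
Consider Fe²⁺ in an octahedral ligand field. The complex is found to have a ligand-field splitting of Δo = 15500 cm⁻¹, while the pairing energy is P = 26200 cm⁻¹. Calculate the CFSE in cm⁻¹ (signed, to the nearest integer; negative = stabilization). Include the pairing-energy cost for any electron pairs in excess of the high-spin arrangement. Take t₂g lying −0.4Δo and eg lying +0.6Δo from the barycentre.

Group 8 minus oxidation state +2 gives a d⁶ configuration for Fe²⁺.
Here Δo < P (15500 < 26200), so the high-spin state is favoured.
Filling d⁶ accordingly: t₂g⁴ eg².
Orbital CFSE = -0.4Δo = -0.4 × 15500 = -6200 cm⁻¹.
High-spin has no excess pairs, so no pairing correction applies.

-6200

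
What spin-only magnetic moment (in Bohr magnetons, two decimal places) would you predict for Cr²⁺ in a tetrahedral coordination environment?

Cr is in group 6, so Cr²⁺ is d⁴ (6 − 2 = 4).
Tetrahedral fields are weak (Δₜ ≈ 4/9 Δₒ), so electrons fill high-spin.
Configuration: e² t₂² → 4 unpaired electrons.
μ(spin-only) = √[4(4+2)] = √24 ≈ 4.90 Bohr magnetons.

4.90 Bohr magnetons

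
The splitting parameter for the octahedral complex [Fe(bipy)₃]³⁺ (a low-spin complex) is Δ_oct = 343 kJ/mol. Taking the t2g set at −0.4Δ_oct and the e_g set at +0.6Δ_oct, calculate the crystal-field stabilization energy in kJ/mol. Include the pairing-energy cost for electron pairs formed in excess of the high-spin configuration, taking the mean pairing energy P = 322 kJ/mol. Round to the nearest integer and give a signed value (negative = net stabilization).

bipy is neutral, so the +3 overall charge sits on Fe: oxidation state +3.
Fe is in group 8, so Fe³⁺ is d⁵ (8 − 3 = 5).
The d⁵ electrons fill as t2g^5 e_g^0.
Orbital CFSE = 5(-0.4) + 0(0.6) = -2.0Δ_oct = -2.0 × 343 = -686 kJ/mol.
Pairing penalty: 2 pairs vs 0 in the high-spin reference → 2 extra × P = 644 kJ/mol.
Combining: -686 + 644 = -42 kJ/mol.

-42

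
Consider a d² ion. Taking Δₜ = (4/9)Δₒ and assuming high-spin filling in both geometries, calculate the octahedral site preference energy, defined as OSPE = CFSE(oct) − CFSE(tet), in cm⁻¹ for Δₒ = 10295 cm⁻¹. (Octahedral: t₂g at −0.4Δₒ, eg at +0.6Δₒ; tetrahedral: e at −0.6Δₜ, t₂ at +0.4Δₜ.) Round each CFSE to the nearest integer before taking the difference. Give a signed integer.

-2745

Octahedral (high-spin): t₂g² eg⁰, CFSE = 2(−0.4) + 0(+0.6) = -0.8Δₒ = -0.8 × 10295 = -8236 cm⁻¹.
In a tetrahedral site the filling is e² t₂⁰: CFSE(tet) = -1.2Δₜ = -1.2 × (4/9)(10295) = -5491 cm⁻¹.
OSPE = CFSE(oct) − CFSE(tet) = -8236 − (-5491) = -2745 cm⁻¹.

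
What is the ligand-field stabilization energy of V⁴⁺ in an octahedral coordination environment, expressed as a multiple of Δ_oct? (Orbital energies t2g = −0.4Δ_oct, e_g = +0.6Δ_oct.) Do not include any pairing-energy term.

-0.4 Δ_oct

Group 5 minus oxidation state +4 gives a d¹ configuration for V⁴⁺.
Configuration: t2g^1 e_g^0.
CFSE = 1(-0.4Δ_oct) + 0(0.6Δ_oct) = -0.4Δ_oct + 0.0Δ_oct = -0.4Δ_oct.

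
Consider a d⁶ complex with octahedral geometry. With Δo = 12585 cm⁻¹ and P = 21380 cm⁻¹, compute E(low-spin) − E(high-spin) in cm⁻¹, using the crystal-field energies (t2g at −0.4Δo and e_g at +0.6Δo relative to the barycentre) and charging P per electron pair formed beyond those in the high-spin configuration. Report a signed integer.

In the high-spin limit (t2g^4 e_g^2) the orbital term is -0.4Δo = -5034 cm⁻¹, with no excess pairing.
Low-spin t2g^6 e_g^0 gives -2.4Δo = -30204 cm⁻¹, but forming 2 extra pairs costs 2P = 42760 cm⁻¹, so E(LS) = -30204 + 42760 = 12556 cm⁻¹.
The difference is 12556 − (-5034) = 17590 cm⁻¹, so high-spin lies lower.

17590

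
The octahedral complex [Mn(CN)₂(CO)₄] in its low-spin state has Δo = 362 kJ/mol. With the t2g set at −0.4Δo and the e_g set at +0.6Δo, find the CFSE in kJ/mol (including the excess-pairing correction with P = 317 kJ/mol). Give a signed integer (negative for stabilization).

Ligand charges: 2×(-1) from CN⁻ and 4×(+0) from CO sum to -2; with overall charge +0, Mn is +2.
Group 7 minus oxidation state +2 gives a d⁵ configuration for Mn²⁺.
The d⁵ electrons fill as t2g^5 e_g^0.
Orbital CFSE = 5(-0.4) + 0(0.6) = -2.0Δo = -2.0 × 362 = -724 kJ/mol.
Relative to high-spin t2g^3 e_g^2 (0 paired), the low-spin configuration has 2 additional pairs, contributing +2 × 317 = +634 kJ/mol.
Overall CFSE = -724 + 634 = -90 kJ/mol.

-90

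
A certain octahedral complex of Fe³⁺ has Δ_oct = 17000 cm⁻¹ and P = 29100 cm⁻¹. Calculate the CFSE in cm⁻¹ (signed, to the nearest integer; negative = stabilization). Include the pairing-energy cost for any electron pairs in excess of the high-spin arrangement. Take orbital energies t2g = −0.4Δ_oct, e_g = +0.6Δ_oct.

0

Group 8 minus oxidation state +3 gives a d⁵ configuration for Fe³⁺.
With Δ_oct < P the complex is high-spin.
That gives t2g^3 e_g^2.
Orbital CFSE = 0.0Δ_oct = 0.0 × 17000 = 0 cm⁻¹.
High-spin has no excess pairs, so no pairing correction applies.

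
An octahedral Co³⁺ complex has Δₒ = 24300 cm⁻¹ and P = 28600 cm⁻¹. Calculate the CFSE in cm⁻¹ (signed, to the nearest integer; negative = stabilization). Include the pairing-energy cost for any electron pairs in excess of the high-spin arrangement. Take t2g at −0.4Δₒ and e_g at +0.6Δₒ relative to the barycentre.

Co sits in group 9; removing 3 electrons leaves Co³⁺ with 9 − 3 = 6 d electrons.
Here Δₒ < P (24300 < 28600), so the high-spin state is favoured.
Filling d⁶ accordingly: t2g^4 e_g^2.
Orbital CFSE = -0.4Δₒ = -0.4 × 24300 = -9720 cm⁻¹.
High-spin has no excess pairs, so no pairing correction applies.

-9720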